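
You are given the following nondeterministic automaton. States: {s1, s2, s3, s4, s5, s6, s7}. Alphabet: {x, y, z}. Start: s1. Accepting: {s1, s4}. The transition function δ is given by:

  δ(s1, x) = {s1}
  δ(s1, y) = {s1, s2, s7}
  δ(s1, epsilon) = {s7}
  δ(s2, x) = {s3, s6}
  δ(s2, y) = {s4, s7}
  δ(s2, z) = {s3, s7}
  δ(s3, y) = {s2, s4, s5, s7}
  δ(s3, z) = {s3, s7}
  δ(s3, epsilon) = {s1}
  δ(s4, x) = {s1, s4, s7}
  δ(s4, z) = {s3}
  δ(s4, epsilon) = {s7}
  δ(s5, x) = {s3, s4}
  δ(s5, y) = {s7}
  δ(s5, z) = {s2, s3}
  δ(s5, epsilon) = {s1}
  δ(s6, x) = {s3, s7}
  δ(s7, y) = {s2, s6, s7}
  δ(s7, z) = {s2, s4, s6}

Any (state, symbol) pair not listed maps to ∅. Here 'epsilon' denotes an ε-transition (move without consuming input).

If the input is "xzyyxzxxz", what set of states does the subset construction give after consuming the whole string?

Start: ε-closure({s1}) = {s1, s7}.
Read 'x': {s1, s7} → {s1, s7}.
Read 'z': {s1, s7} → {s2, s4, s6, s7}.
Read 'y': {s2, s4, s6, s7} → {s2, s4, s6, s7}.
Read 'y': {s2, s4, s6, s7} → {s2, s4, s6, s7}.
Read 'x': {s2, s4, s6, s7} → {s1, s3, s4, s6, s7}.
Read 'z': {s1, s3, s4, s6, s7} → {s1, s2, s3, s4, s6, s7}.
Read 'x': {s1, s2, s3, s4, s6, s7} → {s1, s3, s4, s6, s7}.
Read 'x': {s1, s3, s4, s6, s7} → {s1, s3, s4, s7}.
Read 'z': {s1, s3, s4, s7} → {s1, s2, s3, s4, s6, s7}.

{s1, s2, s3, s4, s6, s7}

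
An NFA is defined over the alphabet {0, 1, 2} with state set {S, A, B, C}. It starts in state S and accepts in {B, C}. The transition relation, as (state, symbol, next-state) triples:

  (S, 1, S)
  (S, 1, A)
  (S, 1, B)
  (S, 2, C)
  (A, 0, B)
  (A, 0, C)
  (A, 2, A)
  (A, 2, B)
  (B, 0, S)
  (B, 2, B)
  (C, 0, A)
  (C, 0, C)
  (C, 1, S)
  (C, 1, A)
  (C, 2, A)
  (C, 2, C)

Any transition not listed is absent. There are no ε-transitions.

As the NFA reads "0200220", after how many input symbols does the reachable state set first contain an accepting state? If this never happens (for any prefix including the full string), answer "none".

none

Start in {S}.
Read '0': {S} → ∅.
The set is empty and remains empty for the remaining 6 symbols.
No reachable set along the way intersects F.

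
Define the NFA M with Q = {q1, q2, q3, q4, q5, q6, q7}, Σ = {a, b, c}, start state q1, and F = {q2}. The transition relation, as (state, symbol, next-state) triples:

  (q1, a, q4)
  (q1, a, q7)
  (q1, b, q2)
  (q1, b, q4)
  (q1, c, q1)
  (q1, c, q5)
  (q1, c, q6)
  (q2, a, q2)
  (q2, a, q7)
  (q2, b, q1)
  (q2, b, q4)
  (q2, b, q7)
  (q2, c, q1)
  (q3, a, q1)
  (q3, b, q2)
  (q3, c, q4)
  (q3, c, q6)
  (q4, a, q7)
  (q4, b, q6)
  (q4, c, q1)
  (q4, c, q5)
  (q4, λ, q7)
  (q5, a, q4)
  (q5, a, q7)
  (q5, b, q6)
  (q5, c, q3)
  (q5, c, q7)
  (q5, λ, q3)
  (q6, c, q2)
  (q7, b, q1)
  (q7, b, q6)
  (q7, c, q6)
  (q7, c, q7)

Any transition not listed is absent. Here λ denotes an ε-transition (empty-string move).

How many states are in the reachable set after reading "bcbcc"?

Start in {q1}.
Read 'b': {q1} → {q2, q4, q7}.
Read 'c': {q2, q4, q7} → {q1, q3, q5, q6, q7}.
Read 'b': {q1, q3, q5, q6, q7} → {q1, q2, q4, q6, q7}.
Read 'c': {q1, q2, q4, q6, q7} → {q1, q2, q3, q5, q6, q7}.
Read 'c': {q1, q2, q3, q5, q6, q7} → {q1, q2, q3, q4, q5, q6, q7}.
That set has 7 states.

7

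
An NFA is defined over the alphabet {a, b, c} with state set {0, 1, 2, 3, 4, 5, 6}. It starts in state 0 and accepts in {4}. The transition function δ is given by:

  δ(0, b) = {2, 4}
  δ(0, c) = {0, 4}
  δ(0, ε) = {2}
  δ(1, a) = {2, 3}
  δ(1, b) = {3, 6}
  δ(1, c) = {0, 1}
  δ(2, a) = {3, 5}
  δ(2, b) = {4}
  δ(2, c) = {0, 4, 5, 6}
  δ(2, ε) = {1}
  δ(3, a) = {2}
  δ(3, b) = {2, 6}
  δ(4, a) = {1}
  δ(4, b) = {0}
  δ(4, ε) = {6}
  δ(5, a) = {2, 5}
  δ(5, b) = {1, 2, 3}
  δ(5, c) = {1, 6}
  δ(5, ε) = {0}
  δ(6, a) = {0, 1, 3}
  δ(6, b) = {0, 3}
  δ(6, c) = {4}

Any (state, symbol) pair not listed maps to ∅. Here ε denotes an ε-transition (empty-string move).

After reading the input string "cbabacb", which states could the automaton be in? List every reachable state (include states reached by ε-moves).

{0, 1, 2, 3, 4, 6}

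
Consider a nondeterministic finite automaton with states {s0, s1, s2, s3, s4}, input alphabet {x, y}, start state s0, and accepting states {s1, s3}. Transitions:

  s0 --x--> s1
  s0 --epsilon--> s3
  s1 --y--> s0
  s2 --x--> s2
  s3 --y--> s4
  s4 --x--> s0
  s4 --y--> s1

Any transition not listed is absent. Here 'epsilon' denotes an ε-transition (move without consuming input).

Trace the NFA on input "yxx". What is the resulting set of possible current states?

{s1}

Start: ε-closure({s0}) = {s0, s3}.
Read 'y': s0→∅, s3→{s4}; now {s4}.
Read 'x': s4→{s0}; union {s0}; ε-closure = {s0, s3}.
Read 'x': s0→{s1}, s3→∅; now {s1}.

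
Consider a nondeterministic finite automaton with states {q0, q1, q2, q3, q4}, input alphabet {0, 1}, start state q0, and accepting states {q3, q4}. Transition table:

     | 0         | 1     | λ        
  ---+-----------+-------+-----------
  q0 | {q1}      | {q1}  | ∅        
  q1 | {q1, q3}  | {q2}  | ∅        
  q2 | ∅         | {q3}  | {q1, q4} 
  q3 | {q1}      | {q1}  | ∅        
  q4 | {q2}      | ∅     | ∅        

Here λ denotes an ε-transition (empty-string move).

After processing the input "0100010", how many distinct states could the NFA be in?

Start in {q0}.
Read '0': q0→{q1}; now {q1}.
Read '1': q1→{q2}; union {q2}; ε-closure = {q1, q2, q4}.
Read '0': q1→{q1, q3}, q2→∅, q4→{q2}; union {q1, q2, q3}; ε-closure = {q1, q2, q3, q4}.
Read '0': q1→{q1, q3}, q2→∅, q3→{q1}, q4→{q2}; union {q1, q2, q3}; ε-closure = {q1, q2, q3, q4}.
Read '0': q1→{q1, q3}, q2→∅, q3→{q1}, q4→{q2}; union {q1, q2, q3}; ε-closure = {q1, q2, q3, q4}.
Read '1': q1→{q2}, q2→{q3}, q3→{q1}, q4→∅; union {q1, q2, q3}; ε-closure = {q1, q2, q3, q4}.
Read '0': q1→{q1, q3}, q2→∅, q3→{q1}, q4→{q2}; union {q1, q2, q3}; ε-closure = {q1, q2, q3, q4}.
That set has 4 states.

4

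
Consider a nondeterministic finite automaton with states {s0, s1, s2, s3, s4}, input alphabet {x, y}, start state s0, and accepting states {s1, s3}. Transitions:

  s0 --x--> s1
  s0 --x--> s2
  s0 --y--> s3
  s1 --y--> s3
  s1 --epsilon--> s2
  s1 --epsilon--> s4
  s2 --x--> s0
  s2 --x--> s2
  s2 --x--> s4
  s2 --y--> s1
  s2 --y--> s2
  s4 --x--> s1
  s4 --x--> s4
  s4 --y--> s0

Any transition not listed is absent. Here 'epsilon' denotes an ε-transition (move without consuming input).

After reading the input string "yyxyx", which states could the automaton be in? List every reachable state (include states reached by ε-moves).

∅

Start in {s0}.
Read 'y': s0→{s3}; now {s3}.
Read 'y': s3→∅; now ∅.
The set is empty and remains empty for the remaining 3 symbols.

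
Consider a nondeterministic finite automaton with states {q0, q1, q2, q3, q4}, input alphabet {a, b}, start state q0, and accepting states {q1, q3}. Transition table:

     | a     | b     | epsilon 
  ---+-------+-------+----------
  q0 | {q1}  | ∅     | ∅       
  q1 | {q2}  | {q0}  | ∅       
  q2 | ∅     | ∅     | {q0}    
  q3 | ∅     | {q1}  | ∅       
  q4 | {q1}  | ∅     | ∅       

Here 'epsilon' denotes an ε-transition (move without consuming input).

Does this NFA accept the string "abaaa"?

Yes

Start in {q0}.
Read 'a': {q0} → {q1}.
Read 'b': {q1} → {q0}.
Read 'a': {q0} → {q1}.
Read 'a': {q1} → {q0, q2}.
Read 'a': {q0, q2} → {q1}.
The final set {q1} contains the accepting state q1.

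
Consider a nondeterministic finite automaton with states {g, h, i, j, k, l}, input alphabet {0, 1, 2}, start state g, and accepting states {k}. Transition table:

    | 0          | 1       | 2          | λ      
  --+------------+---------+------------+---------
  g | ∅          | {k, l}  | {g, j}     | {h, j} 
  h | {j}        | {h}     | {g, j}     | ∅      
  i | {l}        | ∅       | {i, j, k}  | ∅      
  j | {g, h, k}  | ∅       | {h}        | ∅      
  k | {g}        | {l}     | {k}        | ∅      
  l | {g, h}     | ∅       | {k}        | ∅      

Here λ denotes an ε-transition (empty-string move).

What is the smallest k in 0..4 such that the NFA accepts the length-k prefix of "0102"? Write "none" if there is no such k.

1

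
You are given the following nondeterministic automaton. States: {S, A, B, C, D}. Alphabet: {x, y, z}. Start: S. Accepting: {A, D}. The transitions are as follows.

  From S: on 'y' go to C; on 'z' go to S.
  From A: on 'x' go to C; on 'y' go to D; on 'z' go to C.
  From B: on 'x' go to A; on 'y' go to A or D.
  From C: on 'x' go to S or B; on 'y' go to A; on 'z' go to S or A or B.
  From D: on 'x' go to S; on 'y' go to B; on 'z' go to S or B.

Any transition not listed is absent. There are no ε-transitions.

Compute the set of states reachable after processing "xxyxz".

∅

Start in {S}.
Read 'x': {S} → ∅.
The set is empty and remains empty for the remaining 4 symbols.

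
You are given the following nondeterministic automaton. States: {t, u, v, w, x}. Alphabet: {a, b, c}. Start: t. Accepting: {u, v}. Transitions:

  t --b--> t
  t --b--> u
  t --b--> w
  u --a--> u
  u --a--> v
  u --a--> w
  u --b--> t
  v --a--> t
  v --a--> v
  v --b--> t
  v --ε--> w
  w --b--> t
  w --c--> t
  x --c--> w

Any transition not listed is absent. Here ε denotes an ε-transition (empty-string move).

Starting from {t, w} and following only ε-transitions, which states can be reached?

Begin with {t, w}.
No ε-moves leave this set, so the closure equals the set itself.

{t, w}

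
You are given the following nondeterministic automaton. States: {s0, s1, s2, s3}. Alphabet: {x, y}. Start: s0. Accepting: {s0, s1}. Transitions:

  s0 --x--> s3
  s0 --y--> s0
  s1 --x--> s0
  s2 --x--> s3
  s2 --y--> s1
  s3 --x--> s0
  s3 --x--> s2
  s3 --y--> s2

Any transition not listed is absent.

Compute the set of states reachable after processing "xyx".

{s3}

Start in {s0}.
Read 'x': {s0} → {s3}.
Read 'y': {s3} → {s2}.
Read 'x': {s2} → {s3}.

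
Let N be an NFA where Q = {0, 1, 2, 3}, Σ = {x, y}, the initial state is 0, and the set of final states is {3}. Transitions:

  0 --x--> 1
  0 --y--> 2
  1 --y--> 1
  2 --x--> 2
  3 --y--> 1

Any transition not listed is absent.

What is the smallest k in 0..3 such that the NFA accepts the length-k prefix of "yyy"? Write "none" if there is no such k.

none

Start in {0}.
Read 'y': 0→{2}; now {2}.
Read 'y': 2→∅; now ∅.
The set is empty and remains empty for the remaining 1 symbol.
No reachable set along the way intersects F.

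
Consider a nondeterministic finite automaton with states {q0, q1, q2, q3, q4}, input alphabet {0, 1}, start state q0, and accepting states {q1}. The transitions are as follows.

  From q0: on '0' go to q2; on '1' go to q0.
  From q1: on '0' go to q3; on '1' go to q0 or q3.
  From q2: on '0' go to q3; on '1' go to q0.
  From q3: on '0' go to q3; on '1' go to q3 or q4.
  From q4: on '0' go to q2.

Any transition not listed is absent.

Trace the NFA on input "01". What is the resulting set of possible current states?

{q0}

Start in {q0}.
Read '0': {q0} → {q2}.
Read '1': {q2} → {q0}.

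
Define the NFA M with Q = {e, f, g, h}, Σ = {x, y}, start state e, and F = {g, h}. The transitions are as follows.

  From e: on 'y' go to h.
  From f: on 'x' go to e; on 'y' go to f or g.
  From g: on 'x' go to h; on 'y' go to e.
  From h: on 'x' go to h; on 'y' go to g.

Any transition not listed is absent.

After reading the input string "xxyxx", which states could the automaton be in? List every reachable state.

Start in {e}.
Read 'x': e→∅; now ∅.
The set is empty and remains empty for the remaining 4 symbols.

∅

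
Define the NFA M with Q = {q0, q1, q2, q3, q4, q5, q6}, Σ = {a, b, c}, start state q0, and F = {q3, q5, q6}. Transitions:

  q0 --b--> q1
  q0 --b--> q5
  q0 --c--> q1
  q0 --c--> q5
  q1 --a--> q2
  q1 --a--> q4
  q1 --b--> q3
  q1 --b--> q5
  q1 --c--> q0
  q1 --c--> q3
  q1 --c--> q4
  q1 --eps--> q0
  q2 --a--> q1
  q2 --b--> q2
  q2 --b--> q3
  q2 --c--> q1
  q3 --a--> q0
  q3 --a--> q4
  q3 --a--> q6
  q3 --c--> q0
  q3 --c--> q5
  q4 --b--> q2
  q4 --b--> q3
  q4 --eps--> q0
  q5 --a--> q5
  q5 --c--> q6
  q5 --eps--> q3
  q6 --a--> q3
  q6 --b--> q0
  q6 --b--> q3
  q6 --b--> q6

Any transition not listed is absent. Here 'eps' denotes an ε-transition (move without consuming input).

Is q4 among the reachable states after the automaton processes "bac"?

Start in {q0}.
Read 'b': q0→{q1, q5}; union {q1, q5}; ε-closure = {q0, q1, q3, q5}.
Read 'a': q0→∅, q1→{q2, q4}, q3→{q0, q4, q6}, q5→{q5}; union {q0, q2, q4, q5, q6}; ε-closure = {q0, q2, q3, q4, q5, q6}.
Read 'c': q0→{q1, q5}, q2→{q1}, q3→{q0, q5}, q4→∅, q5→{q6}, q6→∅; union {q0, q1, q5, q6}; ε-closure = {q0, q1, q3, q5, q6}.
State q4 is not in {q0, q1, q3, q5, q6}.

No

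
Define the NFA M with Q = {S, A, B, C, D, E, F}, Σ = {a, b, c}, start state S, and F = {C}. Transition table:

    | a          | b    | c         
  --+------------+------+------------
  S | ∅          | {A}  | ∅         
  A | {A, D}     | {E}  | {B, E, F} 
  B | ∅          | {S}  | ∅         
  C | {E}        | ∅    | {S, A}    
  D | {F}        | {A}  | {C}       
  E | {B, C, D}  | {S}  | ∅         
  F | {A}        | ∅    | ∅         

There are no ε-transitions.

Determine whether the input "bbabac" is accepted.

Yes

Start in {S}.
Read 'b': S→{A}; now {A}.
Read 'b': A→{E}; now {E}.
Read 'a': E→{B, C, D}; now {B, C, D}.
Read 'b': B→{S}, C→∅, D→{A}; now {S, A}.
Read 'a': S→∅, A→{A, D}; now {A, D}.
Read 'c': A→{B, E, F}, D→{C}; now {B, C, E, F}.
The final set {B, C, E, F} contains the accepting state C.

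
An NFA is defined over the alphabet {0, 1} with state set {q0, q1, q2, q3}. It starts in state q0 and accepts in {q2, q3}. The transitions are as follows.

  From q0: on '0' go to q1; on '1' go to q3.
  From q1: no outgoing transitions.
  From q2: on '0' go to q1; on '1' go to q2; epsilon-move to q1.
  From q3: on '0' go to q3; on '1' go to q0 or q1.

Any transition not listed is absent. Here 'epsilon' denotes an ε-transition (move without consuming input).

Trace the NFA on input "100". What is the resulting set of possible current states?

{q3}

Start in {q0}.
Read '1': q0→{q3}; now {q3}.
Read '0': q3→{q3}; now {q3}.
Read '0': q3→{q3}; now {q3}.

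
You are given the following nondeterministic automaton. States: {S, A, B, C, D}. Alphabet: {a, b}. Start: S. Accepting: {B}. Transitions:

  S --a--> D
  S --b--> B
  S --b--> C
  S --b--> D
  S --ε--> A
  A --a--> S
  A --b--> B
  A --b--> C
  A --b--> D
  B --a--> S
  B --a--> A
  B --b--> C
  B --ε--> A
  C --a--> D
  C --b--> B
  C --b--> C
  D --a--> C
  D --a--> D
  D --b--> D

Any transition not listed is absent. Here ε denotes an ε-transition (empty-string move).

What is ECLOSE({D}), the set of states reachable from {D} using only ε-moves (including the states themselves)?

Begin with {D}.
No ε-moves leave this set, so the closure equals the set itself.

{D}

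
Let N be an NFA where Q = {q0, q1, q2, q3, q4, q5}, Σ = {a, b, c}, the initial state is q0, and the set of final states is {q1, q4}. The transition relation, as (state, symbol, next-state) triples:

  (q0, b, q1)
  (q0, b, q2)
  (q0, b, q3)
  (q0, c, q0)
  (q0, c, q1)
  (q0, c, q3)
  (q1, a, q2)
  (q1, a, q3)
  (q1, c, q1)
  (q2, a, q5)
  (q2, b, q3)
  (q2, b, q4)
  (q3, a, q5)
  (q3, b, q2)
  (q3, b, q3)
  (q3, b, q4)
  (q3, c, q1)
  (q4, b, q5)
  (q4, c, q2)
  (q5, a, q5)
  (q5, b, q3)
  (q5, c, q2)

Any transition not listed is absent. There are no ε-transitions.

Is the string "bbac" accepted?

Start in {q0}.
Read 'b': q0→{q1, q2, q3}; now {q1, q2, q3}.
Read 'b': q1→∅, q2→{q3, q4}, q3→{q2, q3, q4}; now {q2, q3, q4}.
Read 'a': q2→{q5}, q3→{q5}, q4→∅; now {q5}.
Read 'c': q5→{q2}; now {q2}.
The final set {q2} contains no accepting state.

No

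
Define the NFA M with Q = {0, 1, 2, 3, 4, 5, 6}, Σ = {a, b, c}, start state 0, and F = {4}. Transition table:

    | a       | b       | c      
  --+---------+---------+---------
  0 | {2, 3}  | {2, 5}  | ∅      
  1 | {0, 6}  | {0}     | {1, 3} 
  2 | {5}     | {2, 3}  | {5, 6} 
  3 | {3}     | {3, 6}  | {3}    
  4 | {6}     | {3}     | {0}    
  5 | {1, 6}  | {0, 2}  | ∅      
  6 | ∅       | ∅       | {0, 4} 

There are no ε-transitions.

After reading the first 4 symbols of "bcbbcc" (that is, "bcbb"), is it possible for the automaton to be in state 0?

No

Start in {0}.
Read 'b': {0} → {2, 5}.
Read 'c': {2, 5} → {5, 6}.
Read 'b': {5, 6} → {0, 2}.
Read 'b': {0, 2} → {2, 3, 5}.
State 0 is not in {2, 3, 5}.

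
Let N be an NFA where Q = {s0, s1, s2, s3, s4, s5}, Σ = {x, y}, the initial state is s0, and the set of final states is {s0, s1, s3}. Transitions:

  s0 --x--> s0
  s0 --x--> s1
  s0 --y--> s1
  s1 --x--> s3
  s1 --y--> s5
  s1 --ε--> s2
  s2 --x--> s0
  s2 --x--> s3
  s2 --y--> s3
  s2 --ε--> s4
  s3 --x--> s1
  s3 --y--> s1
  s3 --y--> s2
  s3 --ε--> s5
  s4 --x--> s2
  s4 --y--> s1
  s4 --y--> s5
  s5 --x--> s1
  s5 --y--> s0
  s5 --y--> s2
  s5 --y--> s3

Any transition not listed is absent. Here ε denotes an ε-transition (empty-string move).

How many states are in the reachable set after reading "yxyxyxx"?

6

Start in {s0}.
Read 'y': s0→{s1}; union {s1}; ε-closure = {s1, s2, s4}.
Read 'x': s1→{s3}, s2→{s0, s3}, s4→{s2}; union {s0, s2, s3}; ε-closure = {s0, s2, s3, s4, s5}.
Read 'y': s0→{s1}, s2→{s3}, s3→{s1, s2}, s4→{s1, s5}, s5→{s0, s2, s3}; union {s0, s1, s2, s3, s5}; ε-closure = {s0, s1, s2, s3, s4, s5}.
Read 'x': s0→{s0, s1}, s1→{s3}, s2→{s0, s3}, s3→{s1}, s4→{s2}, s5→{s1}; union {s0, s1, s2, s3}; ε-closure = {s0, s1, s2, s3, s4, s5}.
Read 'y': s0→{s1}, s1→{s5}, s2→{s3}, s3→{s1, s2}, s4→{s1, s5}, s5→{s0, s2, s3}; union {s0, s1, s2, s3, s5}; ε-closure = {s0, s1, s2, s3, s4, s5}.
Read 'x': s0→{s0, s1}, s1→{s3}, s2→{s0, s3}, s3→{s1}, s4→{s2}, s5→{s1}; union {s0, s1, s2, s3}; ε-closure = {s0, s1, s2, s3, s4, s5}.
Read 'x': s0→{s0, s1}, s1→{s3}, s2→{s0, s3}, s3→{s1}, s4→{s2}, s5→{s1}; union {s0, s1, s2, s3}; ε-closure = {s0, s1, s2, s3, s4, s5}.
That set has 6 states.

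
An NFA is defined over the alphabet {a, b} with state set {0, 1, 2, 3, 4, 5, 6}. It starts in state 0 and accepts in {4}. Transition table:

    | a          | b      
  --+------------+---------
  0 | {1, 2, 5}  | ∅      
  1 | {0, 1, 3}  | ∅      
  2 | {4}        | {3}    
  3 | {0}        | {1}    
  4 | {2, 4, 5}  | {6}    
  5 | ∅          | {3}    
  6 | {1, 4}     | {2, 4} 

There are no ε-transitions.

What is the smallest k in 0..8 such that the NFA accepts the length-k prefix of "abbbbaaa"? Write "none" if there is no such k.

Start in {0}.
Read 'a': {0} → {1, 2, 5}.
Read 'b': {1, 2, 5} → {3}.
Read 'b': {3} → {1}.
Read 'b': {1} → ∅.
The set is empty and remains empty for the remaining 4 symbols.
No reachable set along the way intersects F.

none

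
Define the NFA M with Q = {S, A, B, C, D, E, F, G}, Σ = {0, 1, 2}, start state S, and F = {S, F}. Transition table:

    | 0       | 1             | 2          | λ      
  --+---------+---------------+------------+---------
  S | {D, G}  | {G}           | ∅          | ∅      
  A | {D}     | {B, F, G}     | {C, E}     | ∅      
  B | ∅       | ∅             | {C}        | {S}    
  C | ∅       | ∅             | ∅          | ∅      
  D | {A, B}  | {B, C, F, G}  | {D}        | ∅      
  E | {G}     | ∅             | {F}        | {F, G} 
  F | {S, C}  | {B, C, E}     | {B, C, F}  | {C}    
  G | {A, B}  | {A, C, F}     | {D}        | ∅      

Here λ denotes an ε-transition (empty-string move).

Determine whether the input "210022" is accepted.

No

Start in {S}.
Read '2': S→∅; now ∅.
The set is empty and remains empty for the remaining 5 symbols.
The final set ∅ contains no accepting state.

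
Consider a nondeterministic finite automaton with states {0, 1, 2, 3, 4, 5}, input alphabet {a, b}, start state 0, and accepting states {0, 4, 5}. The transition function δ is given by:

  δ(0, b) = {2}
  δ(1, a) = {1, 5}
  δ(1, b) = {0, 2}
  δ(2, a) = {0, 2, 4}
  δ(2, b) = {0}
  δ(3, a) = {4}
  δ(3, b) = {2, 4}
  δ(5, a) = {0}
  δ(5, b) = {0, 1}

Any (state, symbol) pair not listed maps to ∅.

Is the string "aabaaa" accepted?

Start in {0}.
Read 'a': 0→∅; now ∅.
The set is empty and remains empty for the remaining 5 symbols.
The final set ∅ contains no accepting state.

No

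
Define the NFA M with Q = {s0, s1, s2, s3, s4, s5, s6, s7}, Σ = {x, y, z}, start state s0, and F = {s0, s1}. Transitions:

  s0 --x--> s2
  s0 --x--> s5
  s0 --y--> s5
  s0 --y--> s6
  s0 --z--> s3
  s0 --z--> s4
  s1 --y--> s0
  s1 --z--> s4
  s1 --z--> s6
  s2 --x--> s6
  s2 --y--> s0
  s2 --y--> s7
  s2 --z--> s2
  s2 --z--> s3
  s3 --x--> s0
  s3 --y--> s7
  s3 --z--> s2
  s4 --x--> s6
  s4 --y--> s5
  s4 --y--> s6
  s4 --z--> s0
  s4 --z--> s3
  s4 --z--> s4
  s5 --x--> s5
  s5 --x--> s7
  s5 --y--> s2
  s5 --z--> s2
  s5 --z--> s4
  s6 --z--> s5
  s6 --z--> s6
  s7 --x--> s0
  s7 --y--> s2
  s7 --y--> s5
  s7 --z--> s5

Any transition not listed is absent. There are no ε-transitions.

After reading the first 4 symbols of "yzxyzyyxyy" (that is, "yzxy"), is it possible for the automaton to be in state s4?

No

Start in {s0}.
Read 'y': {s0} → {s5, s6}.
Read 'z': {s5, s6} → {s2, s4, s5, s6}.
Read 'x': {s2, s4, s5, s6} → {s5, s6, s7}.
Read 'y': {s5, s6, s7} → {s2, s5}.
State s4 is not in {s2, s5}.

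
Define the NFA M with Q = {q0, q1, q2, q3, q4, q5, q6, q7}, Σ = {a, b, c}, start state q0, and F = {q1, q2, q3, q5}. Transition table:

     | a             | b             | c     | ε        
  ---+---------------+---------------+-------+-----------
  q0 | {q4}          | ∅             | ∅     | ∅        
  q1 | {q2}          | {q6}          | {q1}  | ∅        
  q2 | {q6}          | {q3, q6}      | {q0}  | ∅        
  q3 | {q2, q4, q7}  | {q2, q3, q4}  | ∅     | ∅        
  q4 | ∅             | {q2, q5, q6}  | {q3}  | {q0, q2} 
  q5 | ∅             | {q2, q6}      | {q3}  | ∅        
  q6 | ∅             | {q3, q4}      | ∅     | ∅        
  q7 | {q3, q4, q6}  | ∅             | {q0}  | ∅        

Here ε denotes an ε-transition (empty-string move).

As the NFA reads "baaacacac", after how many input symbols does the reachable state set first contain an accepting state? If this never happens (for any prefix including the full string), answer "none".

Start in {q0}.
Read 'b': q0→∅; now ∅.
The set is empty and remains empty for the remaining 8 symbols.
No reachable set along the way intersects F.

none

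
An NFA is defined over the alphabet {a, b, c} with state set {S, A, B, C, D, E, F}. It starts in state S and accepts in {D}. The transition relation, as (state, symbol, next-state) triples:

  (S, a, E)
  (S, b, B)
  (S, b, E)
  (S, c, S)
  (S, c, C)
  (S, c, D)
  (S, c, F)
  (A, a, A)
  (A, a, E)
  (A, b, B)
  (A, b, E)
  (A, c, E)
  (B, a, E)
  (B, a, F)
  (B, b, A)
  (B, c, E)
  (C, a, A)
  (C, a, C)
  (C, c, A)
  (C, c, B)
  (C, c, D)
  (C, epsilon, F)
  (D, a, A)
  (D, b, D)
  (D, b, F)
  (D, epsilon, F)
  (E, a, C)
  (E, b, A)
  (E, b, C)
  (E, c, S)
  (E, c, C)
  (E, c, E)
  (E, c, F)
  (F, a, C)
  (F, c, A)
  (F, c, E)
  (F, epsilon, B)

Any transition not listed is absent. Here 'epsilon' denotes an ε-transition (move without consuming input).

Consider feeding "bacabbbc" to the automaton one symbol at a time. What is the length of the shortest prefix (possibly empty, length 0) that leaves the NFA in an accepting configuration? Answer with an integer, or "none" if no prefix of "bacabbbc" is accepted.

3

Start in {S}.
Read 'b': S→{B, E}; now {B, E}.
Read 'a': B→{E, F}, E→{C}; union {C, E, F}; ε-closure = {B, C, E, F}.
Read 'c': B→{E}, C→{A, B, D}, E→{S, C, E, F}, F→{A, E}; now {S, A, B, C, D, E, F}.
None of the earlier sets intersect F, but {S, A, B, C, D, E, F} does.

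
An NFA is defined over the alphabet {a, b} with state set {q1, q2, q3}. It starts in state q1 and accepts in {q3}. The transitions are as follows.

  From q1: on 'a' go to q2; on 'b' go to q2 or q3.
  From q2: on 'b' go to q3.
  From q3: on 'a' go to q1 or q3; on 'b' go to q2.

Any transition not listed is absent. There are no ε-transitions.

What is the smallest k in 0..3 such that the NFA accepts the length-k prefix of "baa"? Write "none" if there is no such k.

Start in {q1}.
Read 'b': q1→{q2, q3}; now {q2, q3}.
None of the earlier sets intersect F, but {q2, q3} does.

1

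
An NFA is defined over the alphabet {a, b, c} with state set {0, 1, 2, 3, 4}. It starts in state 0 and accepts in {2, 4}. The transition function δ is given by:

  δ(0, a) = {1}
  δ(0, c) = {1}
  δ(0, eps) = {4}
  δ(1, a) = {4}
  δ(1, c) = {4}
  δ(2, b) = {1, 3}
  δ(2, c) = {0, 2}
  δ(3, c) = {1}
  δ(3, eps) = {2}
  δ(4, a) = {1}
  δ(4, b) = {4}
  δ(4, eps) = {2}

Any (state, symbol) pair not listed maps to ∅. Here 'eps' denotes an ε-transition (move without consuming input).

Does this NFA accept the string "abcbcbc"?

Start: ε-closure({0}) = {0, 2, 4}.
Read 'a': {0, 2, 4} → {1}.
Read 'b': {1} → ∅.
The set is empty and remains empty for the remaining 5 symbols.
The final set ∅ contains no accepting state.

No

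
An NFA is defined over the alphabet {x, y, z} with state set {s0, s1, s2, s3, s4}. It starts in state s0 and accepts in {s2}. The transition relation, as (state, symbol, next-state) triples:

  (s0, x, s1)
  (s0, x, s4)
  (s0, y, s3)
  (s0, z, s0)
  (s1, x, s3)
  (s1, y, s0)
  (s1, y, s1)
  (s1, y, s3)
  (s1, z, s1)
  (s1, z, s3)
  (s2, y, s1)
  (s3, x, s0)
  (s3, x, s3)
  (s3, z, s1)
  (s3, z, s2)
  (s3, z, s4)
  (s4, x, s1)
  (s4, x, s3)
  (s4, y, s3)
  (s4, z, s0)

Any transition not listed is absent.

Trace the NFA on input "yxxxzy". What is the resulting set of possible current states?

Start in {s0}.
Read 'y': s0→{s3}; now {s3}.
Read 'x': s3→{s0, s3}; now {s0, s3}.
Read 'x': s0→{s1, s4}, s3→{s0, s3}; now {s0, s1, s3, s4}.
Read 'x': s0→{s1, s4}, s1→{s3}, s3→{s0, s3}, s4→{s1, s3}; now {s0, s1, s3, s4}.
Read 'z': s0→{s0}, s1→{s1, s3}, s3→{s1, s2, s4}, s4→{s0}; now {s0, s1, s2, s3, s4}.
Read 'y': s0→{s3}, s1→{s0, s1, s3}, s2→{s1}, s3→∅, s4→{s3}; now {s0, s1, s3}.

{s0, s1, s3}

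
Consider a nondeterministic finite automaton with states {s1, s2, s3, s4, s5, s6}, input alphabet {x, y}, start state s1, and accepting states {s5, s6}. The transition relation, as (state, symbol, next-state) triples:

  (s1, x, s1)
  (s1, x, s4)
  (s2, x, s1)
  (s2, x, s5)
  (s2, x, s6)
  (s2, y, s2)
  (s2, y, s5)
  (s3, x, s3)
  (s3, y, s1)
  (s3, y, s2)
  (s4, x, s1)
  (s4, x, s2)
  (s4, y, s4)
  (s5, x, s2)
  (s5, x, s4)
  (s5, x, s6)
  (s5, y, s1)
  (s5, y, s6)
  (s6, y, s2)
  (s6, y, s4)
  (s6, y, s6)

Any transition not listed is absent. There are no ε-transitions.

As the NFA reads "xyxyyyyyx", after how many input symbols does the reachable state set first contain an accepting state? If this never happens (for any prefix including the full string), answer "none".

Start in {s1}.
Read 'x': {s1} → {s1, s4}.
Read 'y': {s1, s4} → {s4}.
Read 'x': {s4} → {s1, s2}.
Read 'y': {s1, s2} → {s2, s5}.
None of the earlier sets intersect F, but {s2, s5} does.

4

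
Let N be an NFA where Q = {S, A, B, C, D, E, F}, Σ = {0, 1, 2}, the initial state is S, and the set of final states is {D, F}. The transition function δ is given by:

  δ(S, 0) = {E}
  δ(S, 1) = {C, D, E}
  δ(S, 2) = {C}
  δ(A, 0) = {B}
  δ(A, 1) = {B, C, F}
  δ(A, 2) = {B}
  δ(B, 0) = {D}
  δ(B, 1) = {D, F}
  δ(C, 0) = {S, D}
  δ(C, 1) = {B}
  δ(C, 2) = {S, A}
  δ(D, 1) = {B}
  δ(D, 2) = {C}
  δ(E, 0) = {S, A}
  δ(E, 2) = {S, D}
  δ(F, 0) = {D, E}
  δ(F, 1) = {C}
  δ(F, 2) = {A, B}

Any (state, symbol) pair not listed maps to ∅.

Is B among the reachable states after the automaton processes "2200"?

No

Start in {S}.
Read '2': S→{C}; now {C}.
Read '2': C→{S, A}; now {S, A}.
Read '0': S→{E}, A→{B}; now {B, E}.
Read '0': B→{D}, E→{S, A}; now {S, A, D}.
State B is not in {S, A, D}.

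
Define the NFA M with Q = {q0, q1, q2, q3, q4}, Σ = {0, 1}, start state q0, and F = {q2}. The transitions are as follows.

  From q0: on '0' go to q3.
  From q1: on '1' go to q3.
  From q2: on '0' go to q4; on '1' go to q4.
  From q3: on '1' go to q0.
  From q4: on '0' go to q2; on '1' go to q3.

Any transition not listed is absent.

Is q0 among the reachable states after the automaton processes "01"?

Start in {q0}.
Read '0': {q0} → {q3}.
Read '1': {q3} → {q0}.
State q0 is in {q0}.

Yes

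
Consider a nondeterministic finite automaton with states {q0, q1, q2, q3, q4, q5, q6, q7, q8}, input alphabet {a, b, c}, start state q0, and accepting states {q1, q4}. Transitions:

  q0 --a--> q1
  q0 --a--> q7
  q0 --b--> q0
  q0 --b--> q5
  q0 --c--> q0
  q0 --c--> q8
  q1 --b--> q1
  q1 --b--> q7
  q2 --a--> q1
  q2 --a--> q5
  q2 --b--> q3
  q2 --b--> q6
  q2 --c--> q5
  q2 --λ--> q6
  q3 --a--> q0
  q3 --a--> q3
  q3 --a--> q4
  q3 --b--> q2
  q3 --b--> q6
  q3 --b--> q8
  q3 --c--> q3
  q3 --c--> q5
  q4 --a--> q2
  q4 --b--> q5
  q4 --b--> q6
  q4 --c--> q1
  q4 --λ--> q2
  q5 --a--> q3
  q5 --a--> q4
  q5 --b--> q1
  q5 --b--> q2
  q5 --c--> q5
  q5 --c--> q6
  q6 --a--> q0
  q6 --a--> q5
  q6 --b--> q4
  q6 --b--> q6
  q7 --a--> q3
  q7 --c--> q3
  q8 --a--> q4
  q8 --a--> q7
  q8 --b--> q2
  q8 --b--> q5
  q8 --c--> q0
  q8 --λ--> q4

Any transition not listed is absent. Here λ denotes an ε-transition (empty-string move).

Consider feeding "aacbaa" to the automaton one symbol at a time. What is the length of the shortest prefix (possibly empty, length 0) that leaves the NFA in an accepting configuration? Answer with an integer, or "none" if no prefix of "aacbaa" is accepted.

Start in {q0}.
Read 'a': {q0} → {q1, q7}.
None of the earlier sets intersect F, but {q1, q7} does.

1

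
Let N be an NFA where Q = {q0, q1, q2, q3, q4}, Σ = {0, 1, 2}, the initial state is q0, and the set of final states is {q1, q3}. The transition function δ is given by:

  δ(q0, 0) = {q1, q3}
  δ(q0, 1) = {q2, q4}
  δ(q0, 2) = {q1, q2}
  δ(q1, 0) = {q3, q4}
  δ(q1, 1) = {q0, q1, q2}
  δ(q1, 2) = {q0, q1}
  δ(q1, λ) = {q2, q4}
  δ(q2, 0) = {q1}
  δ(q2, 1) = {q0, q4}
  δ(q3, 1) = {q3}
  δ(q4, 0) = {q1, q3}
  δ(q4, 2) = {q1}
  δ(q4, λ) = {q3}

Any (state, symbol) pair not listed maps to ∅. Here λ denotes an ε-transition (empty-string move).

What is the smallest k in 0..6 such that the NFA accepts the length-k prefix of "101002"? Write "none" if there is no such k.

1

Start in {q0}.
Read '1': {q0} → {q2, q3, q4}.
None of the earlier sets intersect F, but {q2, q3, q4} does.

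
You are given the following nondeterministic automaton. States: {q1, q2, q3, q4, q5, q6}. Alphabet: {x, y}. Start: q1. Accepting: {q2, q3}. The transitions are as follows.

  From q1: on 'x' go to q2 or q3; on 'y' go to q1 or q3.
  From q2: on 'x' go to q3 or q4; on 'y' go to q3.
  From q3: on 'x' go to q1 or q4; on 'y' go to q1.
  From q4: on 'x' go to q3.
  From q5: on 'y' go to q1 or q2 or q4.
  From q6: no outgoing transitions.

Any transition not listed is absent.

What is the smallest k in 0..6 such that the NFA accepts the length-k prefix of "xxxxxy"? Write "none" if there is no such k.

1

Start in {q1}.
Read 'x': {q1} → {q2, q3}.
None of the earlier sets intersect F, but {q2, q3} does.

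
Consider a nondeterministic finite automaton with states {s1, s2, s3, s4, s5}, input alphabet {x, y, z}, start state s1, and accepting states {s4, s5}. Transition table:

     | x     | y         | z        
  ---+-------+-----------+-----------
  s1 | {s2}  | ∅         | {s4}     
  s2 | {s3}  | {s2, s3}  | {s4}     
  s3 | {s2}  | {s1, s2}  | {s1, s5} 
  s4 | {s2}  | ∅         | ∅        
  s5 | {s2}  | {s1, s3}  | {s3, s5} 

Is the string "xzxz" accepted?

Yes

Start in {s1}.
Read 'x': s1→{s2}; now {s2}.
Read 'z': s2→{s4}; now {s4}.
Read 'x': s4→{s2}; now {s2}.
Read 'z': s2→{s4}; now {s4}.
The final set {s4} contains the accepting state s4.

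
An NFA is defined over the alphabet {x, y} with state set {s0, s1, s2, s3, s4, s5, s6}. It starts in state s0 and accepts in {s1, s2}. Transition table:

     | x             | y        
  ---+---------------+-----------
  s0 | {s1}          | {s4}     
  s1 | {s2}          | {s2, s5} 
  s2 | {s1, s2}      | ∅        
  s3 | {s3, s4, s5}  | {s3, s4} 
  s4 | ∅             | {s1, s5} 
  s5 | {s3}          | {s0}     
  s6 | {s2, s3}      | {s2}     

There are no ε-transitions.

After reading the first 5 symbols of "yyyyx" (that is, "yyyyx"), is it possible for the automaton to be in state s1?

Yes

Start in {s0}.
Read 'y': s0→{s4}; now {s4}.
Read 'y': s4→{s1, s5}; now {s1, s5}.
Read 'y': s1→{s2, s5}, s5→{s0}; now {s0, s2, s5}.
Read 'y': s0→{s4}, s2→∅, s5→{s0}; now {s0, s4}.
Read 'x': s0→{s1}, s4→∅; now {s1}.
State s1 is in {s1}.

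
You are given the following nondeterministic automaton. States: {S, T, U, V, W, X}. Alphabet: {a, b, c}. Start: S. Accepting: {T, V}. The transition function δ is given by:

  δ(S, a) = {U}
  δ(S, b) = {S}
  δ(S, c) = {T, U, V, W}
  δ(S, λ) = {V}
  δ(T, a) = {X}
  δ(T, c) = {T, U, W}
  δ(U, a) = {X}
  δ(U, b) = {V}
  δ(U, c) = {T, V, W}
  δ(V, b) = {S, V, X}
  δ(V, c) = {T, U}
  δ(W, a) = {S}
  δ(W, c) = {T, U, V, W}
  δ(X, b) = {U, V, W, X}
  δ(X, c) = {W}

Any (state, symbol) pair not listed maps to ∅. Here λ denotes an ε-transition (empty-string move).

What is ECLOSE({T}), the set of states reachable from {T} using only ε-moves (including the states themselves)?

Begin with {T}.
No ε-moves leave this set, so the closure equals the set itself.

{T}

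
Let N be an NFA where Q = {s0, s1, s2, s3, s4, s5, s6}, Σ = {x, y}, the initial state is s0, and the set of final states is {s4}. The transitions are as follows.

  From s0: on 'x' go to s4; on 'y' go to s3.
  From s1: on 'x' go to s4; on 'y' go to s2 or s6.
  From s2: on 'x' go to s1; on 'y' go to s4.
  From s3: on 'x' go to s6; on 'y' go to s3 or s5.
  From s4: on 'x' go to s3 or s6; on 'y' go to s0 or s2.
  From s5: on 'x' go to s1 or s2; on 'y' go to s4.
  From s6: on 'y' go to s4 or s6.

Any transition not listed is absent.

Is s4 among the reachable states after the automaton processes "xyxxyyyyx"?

Yes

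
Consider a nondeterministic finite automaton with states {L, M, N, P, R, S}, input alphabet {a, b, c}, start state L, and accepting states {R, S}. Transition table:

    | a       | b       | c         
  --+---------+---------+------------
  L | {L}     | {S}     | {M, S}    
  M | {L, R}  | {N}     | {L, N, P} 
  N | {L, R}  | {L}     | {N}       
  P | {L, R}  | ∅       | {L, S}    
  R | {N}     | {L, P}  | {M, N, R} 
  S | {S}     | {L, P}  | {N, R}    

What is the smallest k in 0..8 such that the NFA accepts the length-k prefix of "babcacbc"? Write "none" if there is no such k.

1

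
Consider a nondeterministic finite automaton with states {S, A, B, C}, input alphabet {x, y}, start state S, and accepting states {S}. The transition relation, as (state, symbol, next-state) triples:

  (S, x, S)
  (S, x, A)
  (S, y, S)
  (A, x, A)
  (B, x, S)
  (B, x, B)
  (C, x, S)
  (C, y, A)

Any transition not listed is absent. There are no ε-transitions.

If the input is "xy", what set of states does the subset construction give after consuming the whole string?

{S}

Start in {S}.
Read 'x': {S} → {S, A}.
Read 'y': {S, A} → {S}.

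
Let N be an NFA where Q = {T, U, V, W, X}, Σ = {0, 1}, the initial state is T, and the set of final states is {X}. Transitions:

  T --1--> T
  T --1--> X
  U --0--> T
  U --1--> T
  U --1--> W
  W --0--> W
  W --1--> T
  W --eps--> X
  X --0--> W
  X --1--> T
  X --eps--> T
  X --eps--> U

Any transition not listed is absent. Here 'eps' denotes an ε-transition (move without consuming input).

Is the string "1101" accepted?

Yes

Start in {T}.
Read '1': T→{T, X}; union {T, X}; ε-closure = {T, U, X}.
Read '1': T→{T, X}, U→{T, W}, X→{T}; union {T, W, X}; ε-closure = {T, U, W, X}.
Read '0': T→∅, U→{T}, W→{W}, X→{W}; union {T, W}; ε-closure = {T, U, W, X}.
Read '1': T→{T, X}, U→{T, W}, W→{T}, X→{T}; union {T, W, X}; ε-closure = {T, U, W, X}.
The final set {T, U, W, X} contains the accepting state X.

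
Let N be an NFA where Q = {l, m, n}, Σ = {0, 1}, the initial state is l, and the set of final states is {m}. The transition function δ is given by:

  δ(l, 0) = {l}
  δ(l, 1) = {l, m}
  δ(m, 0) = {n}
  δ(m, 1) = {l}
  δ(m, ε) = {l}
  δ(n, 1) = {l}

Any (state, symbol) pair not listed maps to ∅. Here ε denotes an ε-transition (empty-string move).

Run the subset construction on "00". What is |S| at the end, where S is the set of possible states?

Start in {l}.
Read '0': {l} → {l}.
Read '0': {l} → {l}.
That set has 1 state.

1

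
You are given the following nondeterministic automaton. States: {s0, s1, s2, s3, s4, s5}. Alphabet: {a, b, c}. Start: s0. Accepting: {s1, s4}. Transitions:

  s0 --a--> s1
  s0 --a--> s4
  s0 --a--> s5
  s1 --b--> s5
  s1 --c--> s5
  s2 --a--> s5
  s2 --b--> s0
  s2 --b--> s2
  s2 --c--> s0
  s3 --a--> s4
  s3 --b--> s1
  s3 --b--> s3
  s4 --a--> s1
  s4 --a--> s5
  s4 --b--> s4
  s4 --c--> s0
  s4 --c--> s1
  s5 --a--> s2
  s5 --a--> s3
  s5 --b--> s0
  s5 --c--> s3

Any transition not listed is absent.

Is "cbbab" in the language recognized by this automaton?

Start in {s0}.
Read 'c': {s0} → ∅.
The set is empty and remains empty for the remaining 4 symbols.
The final set ∅ contains no accepting state.

No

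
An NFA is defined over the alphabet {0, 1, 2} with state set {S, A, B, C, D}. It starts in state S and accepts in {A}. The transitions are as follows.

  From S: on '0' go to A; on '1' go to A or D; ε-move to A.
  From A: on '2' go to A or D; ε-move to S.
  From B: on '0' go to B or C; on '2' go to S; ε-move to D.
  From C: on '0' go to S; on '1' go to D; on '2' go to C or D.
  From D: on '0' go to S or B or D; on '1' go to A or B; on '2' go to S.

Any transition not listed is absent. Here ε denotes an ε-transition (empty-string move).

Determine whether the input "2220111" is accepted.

Yes

Start: ε-closure({S}) = {S, A}.
Read '2': {S, A} → {S, A, D}.
Read '2': {S, A, D} → {S, A, D}.
Read '2': {S, A, D} → {S, A, D}.
Read '0': {S, A, D} → {S, A, B, D}.
Read '1': {S, A, B, D} → {S, A, B, D}.
Read '1': {S, A, B, D} → {S, A, B, D}.
Read '1': {S, A, B, D} → {S, A, B, D}.
The final set {S, A, B, D} contains the accepting state A.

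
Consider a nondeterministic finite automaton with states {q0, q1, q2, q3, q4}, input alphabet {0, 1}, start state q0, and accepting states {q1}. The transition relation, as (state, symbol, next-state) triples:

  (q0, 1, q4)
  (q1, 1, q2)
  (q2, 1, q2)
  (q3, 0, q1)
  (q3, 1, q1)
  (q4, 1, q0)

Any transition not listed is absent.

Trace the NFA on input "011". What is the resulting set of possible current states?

Start in {q0}.
Read '0': {q0} → ∅.
The set is empty and remains empty for the remaining 2 symbols.

∅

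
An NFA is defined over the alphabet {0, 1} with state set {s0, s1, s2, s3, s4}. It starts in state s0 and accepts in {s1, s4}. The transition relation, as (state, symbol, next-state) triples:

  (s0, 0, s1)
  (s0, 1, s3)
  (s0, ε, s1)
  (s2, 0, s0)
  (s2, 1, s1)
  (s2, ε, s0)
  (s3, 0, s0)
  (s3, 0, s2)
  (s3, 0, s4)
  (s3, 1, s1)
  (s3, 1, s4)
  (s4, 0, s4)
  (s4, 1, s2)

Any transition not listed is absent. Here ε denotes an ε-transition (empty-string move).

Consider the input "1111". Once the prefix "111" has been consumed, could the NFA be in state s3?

No

Start: ε-closure({s0}) = {s0, s1}.
Read '1': {s0, s1} → {s3}.
Read '1': {s3} → {s1, s4}.
Read '1': {s1, s4} → {s0, s1, s2}.
State s3 is not in {s0, s1, s2}.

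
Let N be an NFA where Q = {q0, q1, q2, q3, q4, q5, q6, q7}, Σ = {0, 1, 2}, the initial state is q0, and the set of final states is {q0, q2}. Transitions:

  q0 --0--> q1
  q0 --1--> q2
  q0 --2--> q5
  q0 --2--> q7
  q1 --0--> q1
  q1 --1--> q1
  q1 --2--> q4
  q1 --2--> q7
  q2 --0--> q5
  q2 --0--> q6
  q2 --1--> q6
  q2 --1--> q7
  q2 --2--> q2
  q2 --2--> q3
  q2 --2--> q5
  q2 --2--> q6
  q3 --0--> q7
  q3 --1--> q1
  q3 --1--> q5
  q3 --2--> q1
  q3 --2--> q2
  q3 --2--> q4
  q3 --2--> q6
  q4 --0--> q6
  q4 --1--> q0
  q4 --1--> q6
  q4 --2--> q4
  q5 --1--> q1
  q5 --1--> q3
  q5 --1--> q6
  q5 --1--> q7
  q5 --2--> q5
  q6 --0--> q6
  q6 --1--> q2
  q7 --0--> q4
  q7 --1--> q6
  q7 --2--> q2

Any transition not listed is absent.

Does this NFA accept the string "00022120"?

No

Start in {q0}.
Read '0': q0→{q1}; now {q1}.
Read '0': q1→{q1}; now {q1}.
Read '0': q1→{q1}; now {q1}.
Read '2': q1→{q4, q7}; now {q4, q7}.
Read '2': q4→{q4}, q7→{q2}; now {q2, q4}.
Read '1': q2→{q6, q7}, q4→{q0, q6}; now {q0, q6, q7}.
Read '2': q0→{q5, q7}, q6→∅, q7→{q2}; now {q2, q5, q7}.
Read '0': q2→{q5, q6}, q5→∅, q7→{q4}; now {q4, q5, q6}.
The final set {q4, q5, q6} contains no accepting state.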